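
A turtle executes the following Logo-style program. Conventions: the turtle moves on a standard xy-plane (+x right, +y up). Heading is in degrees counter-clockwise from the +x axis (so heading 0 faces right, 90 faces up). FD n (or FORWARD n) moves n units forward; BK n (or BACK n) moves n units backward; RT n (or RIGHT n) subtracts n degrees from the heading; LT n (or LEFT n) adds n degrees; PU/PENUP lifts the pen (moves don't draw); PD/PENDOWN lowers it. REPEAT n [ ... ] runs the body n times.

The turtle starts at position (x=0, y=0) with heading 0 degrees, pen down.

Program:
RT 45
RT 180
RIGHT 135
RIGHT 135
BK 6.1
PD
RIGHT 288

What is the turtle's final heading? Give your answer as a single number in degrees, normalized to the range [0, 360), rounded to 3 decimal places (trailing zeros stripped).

Answer: 297

Derivation:
Executing turtle program step by step:
Start: pos=(0,0), heading=0, pen down
RT 45: heading 0 -> 315
RT 180: heading 315 -> 135
RT 135: heading 135 -> 0
RT 135: heading 0 -> 225
BK 6.1: (0,0) -> (4.313,4.313) [heading=225, draw]
PD: pen down
RT 288: heading 225 -> 297
Final: pos=(4.313,4.313), heading=297, 1 segment(s) drawn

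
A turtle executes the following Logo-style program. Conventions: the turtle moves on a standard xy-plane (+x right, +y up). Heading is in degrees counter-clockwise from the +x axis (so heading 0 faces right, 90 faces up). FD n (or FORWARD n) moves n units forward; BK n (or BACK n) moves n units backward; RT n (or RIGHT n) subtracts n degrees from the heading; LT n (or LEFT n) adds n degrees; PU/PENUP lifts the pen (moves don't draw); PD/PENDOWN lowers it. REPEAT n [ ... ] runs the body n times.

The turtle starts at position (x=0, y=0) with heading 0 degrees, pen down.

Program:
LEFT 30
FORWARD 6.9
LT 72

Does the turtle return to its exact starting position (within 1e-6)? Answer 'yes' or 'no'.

Executing turtle program step by step:
Start: pos=(0,0), heading=0, pen down
LT 30: heading 0 -> 30
FD 6.9: (0,0) -> (5.976,3.45) [heading=30, draw]
LT 72: heading 30 -> 102
Final: pos=(5.976,3.45), heading=102, 1 segment(s) drawn

Start position: (0, 0)
Final position: (5.976, 3.45)
Distance = 6.9; >= 1e-6 -> NOT closed

Answer: no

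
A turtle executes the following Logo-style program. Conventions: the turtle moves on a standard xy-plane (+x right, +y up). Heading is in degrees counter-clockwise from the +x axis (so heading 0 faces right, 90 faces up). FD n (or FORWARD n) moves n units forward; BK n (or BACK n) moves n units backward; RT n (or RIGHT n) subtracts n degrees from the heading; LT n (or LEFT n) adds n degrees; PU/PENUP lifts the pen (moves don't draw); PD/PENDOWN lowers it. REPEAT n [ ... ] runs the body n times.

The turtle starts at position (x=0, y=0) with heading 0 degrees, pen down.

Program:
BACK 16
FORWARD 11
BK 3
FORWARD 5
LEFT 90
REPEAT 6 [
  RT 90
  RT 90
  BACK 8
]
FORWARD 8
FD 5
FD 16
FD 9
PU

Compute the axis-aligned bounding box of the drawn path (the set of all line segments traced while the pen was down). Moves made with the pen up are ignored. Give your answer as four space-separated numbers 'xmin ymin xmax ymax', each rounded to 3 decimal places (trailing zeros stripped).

Answer: -16 0 0 38

Derivation:
Executing turtle program step by step:
Start: pos=(0,0), heading=0, pen down
BK 16: (0,0) -> (-16,0) [heading=0, draw]
FD 11: (-16,0) -> (-5,0) [heading=0, draw]
BK 3: (-5,0) -> (-8,0) [heading=0, draw]
FD 5: (-8,0) -> (-3,0) [heading=0, draw]
LT 90: heading 0 -> 90
REPEAT 6 [
  -- iteration 1/6 --
  RT 90: heading 90 -> 0
  RT 90: heading 0 -> 270
  BK 8: (-3,0) -> (-3,8) [heading=270, draw]
  -- iteration 2/6 --
  RT 90: heading 270 -> 180
  RT 90: heading 180 -> 90
  BK 8: (-3,8) -> (-3,0) [heading=90, draw]
  -- iteration 3/6 --
  RT 90: heading 90 -> 0
  RT 90: heading 0 -> 270
  BK 8: (-3,0) -> (-3,8) [heading=270, draw]
  -- iteration 4/6 --
  RT 90: heading 270 -> 180
  RT 90: heading 180 -> 90
  BK 8: (-3,8) -> (-3,0) [heading=90, draw]
  -- iteration 5/6 --
  RT 90: heading 90 -> 0
  RT 90: heading 0 -> 270
  BK 8: (-3,0) -> (-3,8) [heading=270, draw]
  -- iteration 6/6 --
  RT 90: heading 270 -> 180
  RT 90: heading 180 -> 90
  BK 8: (-3,8) -> (-3,0) [heading=90, draw]
]
FD 8: (-3,0) -> (-3,8) [heading=90, draw]
FD 5: (-3,8) -> (-3,13) [heading=90, draw]
FD 16: (-3,13) -> (-3,29) [heading=90, draw]
FD 9: (-3,29) -> (-3,38) [heading=90, draw]
PU: pen up
Final: pos=(-3,38), heading=90, 14 segment(s) drawn

Segment endpoints: x in {-16, -8, -5, -3, -3, -3, -3, -3, -3, -3, -3, -3, -3, 0}, y in {0, 8, 13, 29, 38}
xmin=-16, ymin=0, xmax=0, ymax=38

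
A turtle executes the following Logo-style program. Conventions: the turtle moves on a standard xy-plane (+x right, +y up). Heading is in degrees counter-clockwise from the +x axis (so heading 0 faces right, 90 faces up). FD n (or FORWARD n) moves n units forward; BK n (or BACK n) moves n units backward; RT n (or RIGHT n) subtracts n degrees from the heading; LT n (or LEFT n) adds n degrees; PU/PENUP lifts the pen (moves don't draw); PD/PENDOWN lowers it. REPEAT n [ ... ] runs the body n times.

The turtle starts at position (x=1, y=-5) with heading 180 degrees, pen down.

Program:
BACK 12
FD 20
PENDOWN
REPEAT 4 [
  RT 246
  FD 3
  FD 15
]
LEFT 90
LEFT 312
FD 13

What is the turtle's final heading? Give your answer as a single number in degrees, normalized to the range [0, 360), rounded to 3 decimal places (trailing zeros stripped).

Executing turtle program step by step:
Start: pos=(1,-5), heading=180, pen down
BK 12: (1,-5) -> (13,-5) [heading=180, draw]
FD 20: (13,-5) -> (-7,-5) [heading=180, draw]
PD: pen down
REPEAT 4 [
  -- iteration 1/4 --
  RT 246: heading 180 -> 294
  FD 3: (-7,-5) -> (-5.78,-7.741) [heading=294, draw]
  FD 15: (-5.78,-7.741) -> (0.321,-21.444) [heading=294, draw]
  -- iteration 2/4 --
  RT 246: heading 294 -> 48
  FD 3: (0.321,-21.444) -> (2.329,-19.214) [heading=48, draw]
  FD 15: (2.329,-19.214) -> (12.366,-8.067) [heading=48, draw]
  -- iteration 3/4 --
  RT 246: heading 48 -> 162
  FD 3: (12.366,-8.067) -> (9.512,-7.14) [heading=162, draw]
  FD 15: (9.512,-7.14) -> (-4.753,-2.505) [heading=162, draw]
  -- iteration 4/4 --
  RT 246: heading 162 -> 276
  FD 3: (-4.753,-2.505) -> (-4.44,-5.488) [heading=276, draw]
  FD 15: (-4.44,-5.488) -> (-2.872,-20.406) [heading=276, draw]
]
LT 90: heading 276 -> 6
LT 312: heading 6 -> 318
FD 13: (-2.872,-20.406) -> (6.789,-29.105) [heading=318, draw]
Final: pos=(6.789,-29.105), heading=318, 11 segment(s) drawn

Answer: 318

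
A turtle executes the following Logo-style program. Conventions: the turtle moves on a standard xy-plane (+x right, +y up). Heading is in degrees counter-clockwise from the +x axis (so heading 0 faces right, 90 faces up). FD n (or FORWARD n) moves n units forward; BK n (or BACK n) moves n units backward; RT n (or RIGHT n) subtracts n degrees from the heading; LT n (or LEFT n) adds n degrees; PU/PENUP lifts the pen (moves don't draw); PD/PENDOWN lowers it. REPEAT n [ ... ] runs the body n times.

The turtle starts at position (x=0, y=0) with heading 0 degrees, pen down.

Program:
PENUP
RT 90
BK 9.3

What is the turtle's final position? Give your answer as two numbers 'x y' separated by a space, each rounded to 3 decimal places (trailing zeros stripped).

Answer: 0 9.3

Derivation:
Executing turtle program step by step:
Start: pos=(0,0), heading=0, pen down
PU: pen up
RT 90: heading 0 -> 270
BK 9.3: (0,0) -> (0,9.3) [heading=270, move]
Final: pos=(0,9.3), heading=270, 0 segment(s) drawn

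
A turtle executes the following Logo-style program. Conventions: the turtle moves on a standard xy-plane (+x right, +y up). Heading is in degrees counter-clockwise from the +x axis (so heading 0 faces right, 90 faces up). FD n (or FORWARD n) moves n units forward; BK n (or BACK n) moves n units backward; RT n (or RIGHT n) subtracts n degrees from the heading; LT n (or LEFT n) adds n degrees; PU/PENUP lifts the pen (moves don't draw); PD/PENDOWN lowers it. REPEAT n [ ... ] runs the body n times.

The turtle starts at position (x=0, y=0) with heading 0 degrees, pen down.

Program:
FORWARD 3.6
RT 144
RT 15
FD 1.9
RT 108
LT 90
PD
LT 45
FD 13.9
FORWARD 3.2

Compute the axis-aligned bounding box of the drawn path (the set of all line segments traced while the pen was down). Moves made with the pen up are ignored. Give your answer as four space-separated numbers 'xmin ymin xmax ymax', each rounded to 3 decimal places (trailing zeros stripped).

Answer: -9.616 -13.389 3.6 0

Derivation:
Executing turtle program step by step:
Start: pos=(0,0), heading=0, pen down
FD 3.6: (0,0) -> (3.6,0) [heading=0, draw]
RT 144: heading 0 -> 216
RT 15: heading 216 -> 201
FD 1.9: (3.6,0) -> (1.826,-0.681) [heading=201, draw]
RT 108: heading 201 -> 93
LT 90: heading 93 -> 183
PD: pen down
LT 45: heading 183 -> 228
FD 13.9: (1.826,-0.681) -> (-7.475,-11.011) [heading=228, draw]
FD 3.2: (-7.475,-11.011) -> (-9.616,-13.389) [heading=228, draw]
Final: pos=(-9.616,-13.389), heading=228, 4 segment(s) drawn

Segment endpoints: x in {-9.616, -7.475, 0, 1.826, 3.6}, y in {-13.389, -11.011, -0.681, 0}
xmin=-9.616, ymin=-13.389, xmax=3.6, ymax=0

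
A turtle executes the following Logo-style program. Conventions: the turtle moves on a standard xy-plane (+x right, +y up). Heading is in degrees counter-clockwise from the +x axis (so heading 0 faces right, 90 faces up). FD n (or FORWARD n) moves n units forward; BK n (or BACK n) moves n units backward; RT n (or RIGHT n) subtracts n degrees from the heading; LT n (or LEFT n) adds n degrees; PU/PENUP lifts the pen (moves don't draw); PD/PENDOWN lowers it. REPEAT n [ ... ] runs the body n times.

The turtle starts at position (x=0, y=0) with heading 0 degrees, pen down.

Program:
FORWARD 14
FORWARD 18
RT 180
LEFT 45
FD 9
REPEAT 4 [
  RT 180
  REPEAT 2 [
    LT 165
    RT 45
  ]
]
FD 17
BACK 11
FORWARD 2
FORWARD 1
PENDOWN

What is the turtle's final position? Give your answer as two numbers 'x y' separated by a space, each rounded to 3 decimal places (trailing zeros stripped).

Executing turtle program step by step:
Start: pos=(0,0), heading=0, pen down
FD 14: (0,0) -> (14,0) [heading=0, draw]
FD 18: (14,0) -> (32,0) [heading=0, draw]
RT 180: heading 0 -> 180
LT 45: heading 180 -> 225
FD 9: (32,0) -> (25.636,-6.364) [heading=225, draw]
REPEAT 4 [
  -- iteration 1/4 --
  RT 180: heading 225 -> 45
  REPEAT 2 [
    -- iteration 1/2 --
    LT 165: heading 45 -> 210
    RT 45: heading 210 -> 165
    -- iteration 2/2 --
    LT 165: heading 165 -> 330
    RT 45: heading 330 -> 285
  ]
  -- iteration 2/4 --
  RT 180: heading 285 -> 105
  REPEAT 2 [
    -- iteration 1/2 --
    LT 165: heading 105 -> 270
    RT 45: heading 270 -> 225
    -- iteration 2/2 --
    LT 165: heading 225 -> 30
    RT 45: heading 30 -> 345
  ]
  -- iteration 3/4 --
  RT 180: heading 345 -> 165
  REPEAT 2 [
    -- iteration 1/2 --
    LT 165: heading 165 -> 330
    RT 45: heading 330 -> 285
    -- iteration 2/2 --
    LT 165: heading 285 -> 90
    RT 45: heading 90 -> 45
  ]
  -- iteration 4/4 --
  RT 180: heading 45 -> 225
  REPEAT 2 [
    -- iteration 1/2 --
    LT 165: heading 225 -> 30
    RT 45: heading 30 -> 345
    -- iteration 2/2 --
    LT 165: heading 345 -> 150
    RT 45: heading 150 -> 105
  ]
]
FD 17: (25.636,-6.364) -> (21.236,10.057) [heading=105, draw]
BK 11: (21.236,10.057) -> (24.083,-0.568) [heading=105, draw]
FD 2: (24.083,-0.568) -> (23.565,1.363) [heading=105, draw]
FD 1: (23.565,1.363) -> (23.307,2.329) [heading=105, draw]
PD: pen down
Final: pos=(23.307,2.329), heading=105, 7 segment(s) drawn

Answer: 23.307 2.329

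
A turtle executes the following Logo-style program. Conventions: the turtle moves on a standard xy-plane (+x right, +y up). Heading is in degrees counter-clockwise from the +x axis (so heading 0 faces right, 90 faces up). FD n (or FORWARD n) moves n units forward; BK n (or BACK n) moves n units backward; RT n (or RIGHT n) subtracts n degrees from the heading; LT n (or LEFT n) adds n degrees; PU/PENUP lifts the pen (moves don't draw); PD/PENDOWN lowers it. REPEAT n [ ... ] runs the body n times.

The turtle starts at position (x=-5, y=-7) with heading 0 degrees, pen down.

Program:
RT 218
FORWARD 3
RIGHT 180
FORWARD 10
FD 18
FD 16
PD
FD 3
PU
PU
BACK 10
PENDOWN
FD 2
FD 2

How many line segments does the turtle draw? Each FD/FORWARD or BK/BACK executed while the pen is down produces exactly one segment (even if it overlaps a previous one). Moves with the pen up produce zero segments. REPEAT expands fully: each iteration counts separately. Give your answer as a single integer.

Executing turtle program step by step:
Start: pos=(-5,-7), heading=0, pen down
RT 218: heading 0 -> 142
FD 3: (-5,-7) -> (-7.364,-5.153) [heading=142, draw]
RT 180: heading 142 -> 322
FD 10: (-7.364,-5.153) -> (0.516,-11.31) [heading=322, draw]
FD 18: (0.516,-11.31) -> (14.7,-22.392) [heading=322, draw]
FD 16: (14.7,-22.392) -> (27.308,-32.242) [heading=322, draw]
PD: pen down
FD 3: (27.308,-32.242) -> (29.672,-34.089) [heading=322, draw]
PU: pen up
PU: pen up
BK 10: (29.672,-34.089) -> (21.792,-27.932) [heading=322, move]
PD: pen down
FD 2: (21.792,-27.932) -> (23.368,-29.164) [heading=322, draw]
FD 2: (23.368,-29.164) -> (24.944,-30.395) [heading=322, draw]
Final: pos=(24.944,-30.395), heading=322, 7 segment(s) drawn
Segments drawn: 7

Answer: 7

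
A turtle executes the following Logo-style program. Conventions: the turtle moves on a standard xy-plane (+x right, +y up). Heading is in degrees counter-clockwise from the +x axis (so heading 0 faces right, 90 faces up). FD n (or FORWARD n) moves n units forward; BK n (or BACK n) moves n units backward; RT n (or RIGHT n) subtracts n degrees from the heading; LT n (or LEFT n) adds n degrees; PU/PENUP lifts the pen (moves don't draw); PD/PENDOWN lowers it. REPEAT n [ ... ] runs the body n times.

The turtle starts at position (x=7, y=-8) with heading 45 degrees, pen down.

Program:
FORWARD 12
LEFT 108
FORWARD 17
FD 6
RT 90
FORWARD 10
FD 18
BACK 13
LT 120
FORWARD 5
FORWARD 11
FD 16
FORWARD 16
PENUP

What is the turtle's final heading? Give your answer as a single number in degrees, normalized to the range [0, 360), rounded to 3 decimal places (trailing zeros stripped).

Executing turtle program step by step:
Start: pos=(7,-8), heading=45, pen down
FD 12: (7,-8) -> (15.485,0.485) [heading=45, draw]
LT 108: heading 45 -> 153
FD 17: (15.485,0.485) -> (0.338,8.203) [heading=153, draw]
FD 6: (0.338,8.203) -> (-5.008,10.927) [heading=153, draw]
RT 90: heading 153 -> 63
FD 10: (-5.008,10.927) -> (-0.468,19.837) [heading=63, draw]
FD 18: (-0.468,19.837) -> (7.704,35.875) [heading=63, draw]
BK 13: (7.704,35.875) -> (1.802,24.292) [heading=63, draw]
LT 120: heading 63 -> 183
FD 5: (1.802,24.292) -> (-3.191,24.03) [heading=183, draw]
FD 11: (-3.191,24.03) -> (-14.176,23.455) [heading=183, draw]
FD 16: (-14.176,23.455) -> (-30.154,22.617) [heading=183, draw]
FD 16: (-30.154,22.617) -> (-46.132,21.78) [heading=183, draw]
PU: pen up
Final: pos=(-46.132,21.78), heading=183, 10 segment(s) drawn

Answer: 183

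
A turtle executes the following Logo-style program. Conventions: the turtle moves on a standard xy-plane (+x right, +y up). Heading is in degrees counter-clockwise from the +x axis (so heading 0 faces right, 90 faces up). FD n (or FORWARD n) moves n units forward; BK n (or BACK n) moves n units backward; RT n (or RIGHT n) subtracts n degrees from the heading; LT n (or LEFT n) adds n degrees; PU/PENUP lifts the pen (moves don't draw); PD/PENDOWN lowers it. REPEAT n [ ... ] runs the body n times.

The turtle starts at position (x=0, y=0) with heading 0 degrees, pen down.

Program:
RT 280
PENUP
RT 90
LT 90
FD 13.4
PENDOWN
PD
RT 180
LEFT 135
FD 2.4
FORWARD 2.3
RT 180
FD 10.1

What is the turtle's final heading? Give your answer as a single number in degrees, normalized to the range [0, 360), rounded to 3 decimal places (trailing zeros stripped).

Answer: 215

Derivation:
Executing turtle program step by step:
Start: pos=(0,0), heading=0, pen down
RT 280: heading 0 -> 80
PU: pen up
RT 90: heading 80 -> 350
LT 90: heading 350 -> 80
FD 13.4: (0,0) -> (2.327,13.196) [heading=80, move]
PD: pen down
PD: pen down
RT 180: heading 80 -> 260
LT 135: heading 260 -> 35
FD 2.4: (2.327,13.196) -> (4.293,14.573) [heading=35, draw]
FD 2.3: (4.293,14.573) -> (6.177,15.892) [heading=35, draw]
RT 180: heading 35 -> 215
FD 10.1: (6.177,15.892) -> (-2.097,10.099) [heading=215, draw]
Final: pos=(-2.097,10.099), heading=215, 3 segment(s) drawn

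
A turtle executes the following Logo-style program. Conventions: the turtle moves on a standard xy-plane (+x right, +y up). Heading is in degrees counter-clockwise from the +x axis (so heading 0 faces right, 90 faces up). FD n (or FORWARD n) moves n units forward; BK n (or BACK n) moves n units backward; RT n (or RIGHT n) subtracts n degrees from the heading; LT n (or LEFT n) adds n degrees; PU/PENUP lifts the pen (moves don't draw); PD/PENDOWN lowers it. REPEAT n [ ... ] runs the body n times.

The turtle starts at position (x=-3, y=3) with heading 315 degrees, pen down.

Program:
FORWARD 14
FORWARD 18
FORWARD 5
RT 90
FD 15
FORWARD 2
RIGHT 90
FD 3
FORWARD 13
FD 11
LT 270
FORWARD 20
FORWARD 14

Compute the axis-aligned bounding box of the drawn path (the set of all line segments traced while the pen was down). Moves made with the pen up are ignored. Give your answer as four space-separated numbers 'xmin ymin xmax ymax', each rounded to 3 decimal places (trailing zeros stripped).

Executing turtle program step by step:
Start: pos=(-3,3), heading=315, pen down
FD 14: (-3,3) -> (6.899,-6.899) [heading=315, draw]
FD 18: (6.899,-6.899) -> (19.627,-19.627) [heading=315, draw]
FD 5: (19.627,-19.627) -> (23.163,-23.163) [heading=315, draw]
RT 90: heading 315 -> 225
FD 15: (23.163,-23.163) -> (12.556,-33.77) [heading=225, draw]
FD 2: (12.556,-33.77) -> (11.142,-35.184) [heading=225, draw]
RT 90: heading 225 -> 135
FD 3: (11.142,-35.184) -> (9.021,-33.062) [heading=135, draw]
FD 13: (9.021,-33.062) -> (-0.172,-23.87) [heading=135, draw]
FD 11: (-0.172,-23.87) -> (-7.95,-16.092) [heading=135, draw]
LT 270: heading 135 -> 45
FD 20: (-7.95,-16.092) -> (6.192,-1.95) [heading=45, draw]
FD 14: (6.192,-1.95) -> (16.092,7.95) [heading=45, draw]
Final: pos=(16.092,7.95), heading=45, 10 segment(s) drawn

Segment endpoints: x in {-7.95, -3, -0.172, 6.192, 6.899, 9.021, 11.142, 12.556, 16.092, 19.627, 23.163}, y in {-35.184, -33.77, -33.062, -23.87, -23.163, -19.627, -16.092, -6.899, -1.95, 3, 7.95}
xmin=-7.95, ymin=-35.184, xmax=23.163, ymax=7.95

Answer: -7.95 -35.184 23.163 7.95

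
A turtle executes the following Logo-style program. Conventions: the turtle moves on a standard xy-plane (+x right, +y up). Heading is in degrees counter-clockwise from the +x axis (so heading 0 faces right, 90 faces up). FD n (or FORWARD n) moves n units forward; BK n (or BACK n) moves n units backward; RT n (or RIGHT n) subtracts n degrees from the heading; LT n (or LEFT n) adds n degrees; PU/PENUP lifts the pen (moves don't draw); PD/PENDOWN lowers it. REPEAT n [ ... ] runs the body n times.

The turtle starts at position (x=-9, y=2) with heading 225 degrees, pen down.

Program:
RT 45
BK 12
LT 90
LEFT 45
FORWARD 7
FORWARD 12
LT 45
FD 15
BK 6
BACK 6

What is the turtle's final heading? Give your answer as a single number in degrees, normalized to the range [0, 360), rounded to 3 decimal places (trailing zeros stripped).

Executing turtle program step by step:
Start: pos=(-9,2), heading=225, pen down
RT 45: heading 225 -> 180
BK 12: (-9,2) -> (3,2) [heading=180, draw]
LT 90: heading 180 -> 270
LT 45: heading 270 -> 315
FD 7: (3,2) -> (7.95,-2.95) [heading=315, draw]
FD 12: (7.95,-2.95) -> (16.435,-11.435) [heading=315, draw]
LT 45: heading 315 -> 0
FD 15: (16.435,-11.435) -> (31.435,-11.435) [heading=0, draw]
BK 6: (31.435,-11.435) -> (25.435,-11.435) [heading=0, draw]
BK 6: (25.435,-11.435) -> (19.435,-11.435) [heading=0, draw]
Final: pos=(19.435,-11.435), heading=0, 6 segment(s) drawn

Answer: 0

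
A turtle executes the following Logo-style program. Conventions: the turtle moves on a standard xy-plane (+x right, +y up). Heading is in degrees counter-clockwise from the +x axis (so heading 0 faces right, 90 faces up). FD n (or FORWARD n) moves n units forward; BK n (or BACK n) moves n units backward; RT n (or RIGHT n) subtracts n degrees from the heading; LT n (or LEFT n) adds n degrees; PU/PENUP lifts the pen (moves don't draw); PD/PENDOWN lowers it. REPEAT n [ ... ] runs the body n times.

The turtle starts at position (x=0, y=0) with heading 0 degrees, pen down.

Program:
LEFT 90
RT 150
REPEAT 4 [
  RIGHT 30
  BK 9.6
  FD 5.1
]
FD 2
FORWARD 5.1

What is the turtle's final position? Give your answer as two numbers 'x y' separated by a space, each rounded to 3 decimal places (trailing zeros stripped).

Answer: 3.547 10.647

Derivation:
Executing turtle program step by step:
Start: pos=(0,0), heading=0, pen down
LT 90: heading 0 -> 90
RT 150: heading 90 -> 300
REPEAT 4 [
  -- iteration 1/4 --
  RT 30: heading 300 -> 270
  BK 9.6: (0,0) -> (0,9.6) [heading=270, draw]
  FD 5.1: (0,9.6) -> (0,4.5) [heading=270, draw]
  -- iteration 2/4 --
  RT 30: heading 270 -> 240
  BK 9.6: (0,4.5) -> (4.8,12.814) [heading=240, draw]
  FD 5.1: (4.8,12.814) -> (2.25,8.397) [heading=240, draw]
  -- iteration 3/4 --
  RT 30: heading 240 -> 210
  BK 9.6: (2.25,8.397) -> (10.564,13.197) [heading=210, draw]
  FD 5.1: (10.564,13.197) -> (6.147,10.647) [heading=210, draw]
  -- iteration 4/4 --
  RT 30: heading 210 -> 180
  BK 9.6: (6.147,10.647) -> (15.747,10.647) [heading=180, draw]
  FD 5.1: (15.747,10.647) -> (10.647,10.647) [heading=180, draw]
]
FD 2: (10.647,10.647) -> (8.647,10.647) [heading=180, draw]
FD 5.1: (8.647,10.647) -> (3.547,10.647) [heading=180, draw]
Final: pos=(3.547,10.647), heading=180, 10 segment(s) drawn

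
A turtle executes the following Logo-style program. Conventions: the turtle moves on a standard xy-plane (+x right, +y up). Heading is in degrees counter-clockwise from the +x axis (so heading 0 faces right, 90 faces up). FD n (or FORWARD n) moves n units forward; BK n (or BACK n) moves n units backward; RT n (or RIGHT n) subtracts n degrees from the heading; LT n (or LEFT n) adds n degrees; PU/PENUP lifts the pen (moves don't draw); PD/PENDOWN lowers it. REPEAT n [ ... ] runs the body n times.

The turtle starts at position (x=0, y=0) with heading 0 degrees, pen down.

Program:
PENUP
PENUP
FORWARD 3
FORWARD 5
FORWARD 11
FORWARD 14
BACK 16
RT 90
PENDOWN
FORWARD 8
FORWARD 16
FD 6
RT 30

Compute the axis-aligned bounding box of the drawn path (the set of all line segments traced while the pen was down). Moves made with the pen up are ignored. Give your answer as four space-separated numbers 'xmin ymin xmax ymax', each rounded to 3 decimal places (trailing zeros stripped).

Executing turtle program step by step:
Start: pos=(0,0), heading=0, pen down
PU: pen up
PU: pen up
FD 3: (0,0) -> (3,0) [heading=0, move]
FD 5: (3,0) -> (8,0) [heading=0, move]
FD 11: (8,0) -> (19,0) [heading=0, move]
FD 14: (19,0) -> (33,0) [heading=0, move]
BK 16: (33,0) -> (17,0) [heading=0, move]
RT 90: heading 0 -> 270
PD: pen down
FD 8: (17,0) -> (17,-8) [heading=270, draw]
FD 16: (17,-8) -> (17,-24) [heading=270, draw]
FD 6: (17,-24) -> (17,-30) [heading=270, draw]
RT 30: heading 270 -> 240
Final: pos=(17,-30), heading=240, 3 segment(s) drawn

Segment endpoints: x in {17}, y in {-30, -24, -8, 0}
xmin=17, ymin=-30, xmax=17, ymax=0

Answer: 17 -30 17 0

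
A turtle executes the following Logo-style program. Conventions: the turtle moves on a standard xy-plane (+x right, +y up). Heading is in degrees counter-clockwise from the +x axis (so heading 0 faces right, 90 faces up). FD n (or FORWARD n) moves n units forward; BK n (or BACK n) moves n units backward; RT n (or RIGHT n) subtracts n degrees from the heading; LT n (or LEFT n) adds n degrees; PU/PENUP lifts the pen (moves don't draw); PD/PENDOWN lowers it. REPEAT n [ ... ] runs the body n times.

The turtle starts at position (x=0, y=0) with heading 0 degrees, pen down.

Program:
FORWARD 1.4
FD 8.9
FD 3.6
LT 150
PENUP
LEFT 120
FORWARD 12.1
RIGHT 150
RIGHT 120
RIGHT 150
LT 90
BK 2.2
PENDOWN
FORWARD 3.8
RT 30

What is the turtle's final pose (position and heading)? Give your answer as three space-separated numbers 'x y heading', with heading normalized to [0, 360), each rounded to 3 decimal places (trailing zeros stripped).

Answer: 14.7 -13.486 270

Derivation:
Executing turtle program step by step:
Start: pos=(0,0), heading=0, pen down
FD 1.4: (0,0) -> (1.4,0) [heading=0, draw]
FD 8.9: (1.4,0) -> (10.3,0) [heading=0, draw]
FD 3.6: (10.3,0) -> (13.9,0) [heading=0, draw]
LT 150: heading 0 -> 150
PU: pen up
LT 120: heading 150 -> 270
FD 12.1: (13.9,0) -> (13.9,-12.1) [heading=270, move]
RT 150: heading 270 -> 120
RT 120: heading 120 -> 0
RT 150: heading 0 -> 210
LT 90: heading 210 -> 300
BK 2.2: (13.9,-12.1) -> (12.8,-10.195) [heading=300, move]
PD: pen down
FD 3.8: (12.8,-10.195) -> (14.7,-13.486) [heading=300, draw]
RT 30: heading 300 -> 270
Final: pos=(14.7,-13.486), heading=270, 4 segment(s) drawn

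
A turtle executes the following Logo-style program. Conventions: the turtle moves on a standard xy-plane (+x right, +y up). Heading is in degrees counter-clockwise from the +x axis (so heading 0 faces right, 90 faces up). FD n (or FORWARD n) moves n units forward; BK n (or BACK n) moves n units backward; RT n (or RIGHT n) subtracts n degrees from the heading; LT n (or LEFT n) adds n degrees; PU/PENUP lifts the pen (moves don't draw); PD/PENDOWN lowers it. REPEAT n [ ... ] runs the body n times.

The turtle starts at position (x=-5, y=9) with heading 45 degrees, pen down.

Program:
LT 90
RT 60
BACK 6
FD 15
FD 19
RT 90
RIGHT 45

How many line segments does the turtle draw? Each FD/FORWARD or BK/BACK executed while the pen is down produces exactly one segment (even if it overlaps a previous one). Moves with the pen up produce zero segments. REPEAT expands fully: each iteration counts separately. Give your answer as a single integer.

Executing turtle program step by step:
Start: pos=(-5,9), heading=45, pen down
LT 90: heading 45 -> 135
RT 60: heading 135 -> 75
BK 6: (-5,9) -> (-6.553,3.204) [heading=75, draw]
FD 15: (-6.553,3.204) -> (-2.671,17.693) [heading=75, draw]
FD 19: (-2.671,17.693) -> (2.247,36.046) [heading=75, draw]
RT 90: heading 75 -> 345
RT 45: heading 345 -> 300
Final: pos=(2.247,36.046), heading=300, 3 segment(s) drawn
Segments drawn: 3

Answer: 3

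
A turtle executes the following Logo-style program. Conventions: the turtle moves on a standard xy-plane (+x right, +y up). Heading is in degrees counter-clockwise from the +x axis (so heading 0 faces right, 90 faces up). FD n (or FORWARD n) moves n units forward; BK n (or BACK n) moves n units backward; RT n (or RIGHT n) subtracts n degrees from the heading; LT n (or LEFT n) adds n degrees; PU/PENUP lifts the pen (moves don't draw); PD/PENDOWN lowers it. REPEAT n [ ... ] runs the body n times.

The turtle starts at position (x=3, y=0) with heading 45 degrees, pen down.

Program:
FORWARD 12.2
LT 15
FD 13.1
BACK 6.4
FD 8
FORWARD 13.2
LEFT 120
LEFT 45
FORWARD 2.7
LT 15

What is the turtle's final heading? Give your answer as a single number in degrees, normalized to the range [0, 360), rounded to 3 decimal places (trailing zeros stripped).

Answer: 240

Derivation:
Executing turtle program step by step:
Start: pos=(3,0), heading=45, pen down
FD 12.2: (3,0) -> (11.627,8.627) [heading=45, draw]
LT 15: heading 45 -> 60
FD 13.1: (11.627,8.627) -> (18.177,19.972) [heading=60, draw]
BK 6.4: (18.177,19.972) -> (14.977,14.429) [heading=60, draw]
FD 8: (14.977,14.429) -> (18.977,21.357) [heading=60, draw]
FD 13.2: (18.977,21.357) -> (25.577,32.789) [heading=60, draw]
LT 120: heading 60 -> 180
LT 45: heading 180 -> 225
FD 2.7: (25.577,32.789) -> (23.668,30.88) [heading=225, draw]
LT 15: heading 225 -> 240
Final: pos=(23.668,30.88), heading=240, 6 segment(s) drawn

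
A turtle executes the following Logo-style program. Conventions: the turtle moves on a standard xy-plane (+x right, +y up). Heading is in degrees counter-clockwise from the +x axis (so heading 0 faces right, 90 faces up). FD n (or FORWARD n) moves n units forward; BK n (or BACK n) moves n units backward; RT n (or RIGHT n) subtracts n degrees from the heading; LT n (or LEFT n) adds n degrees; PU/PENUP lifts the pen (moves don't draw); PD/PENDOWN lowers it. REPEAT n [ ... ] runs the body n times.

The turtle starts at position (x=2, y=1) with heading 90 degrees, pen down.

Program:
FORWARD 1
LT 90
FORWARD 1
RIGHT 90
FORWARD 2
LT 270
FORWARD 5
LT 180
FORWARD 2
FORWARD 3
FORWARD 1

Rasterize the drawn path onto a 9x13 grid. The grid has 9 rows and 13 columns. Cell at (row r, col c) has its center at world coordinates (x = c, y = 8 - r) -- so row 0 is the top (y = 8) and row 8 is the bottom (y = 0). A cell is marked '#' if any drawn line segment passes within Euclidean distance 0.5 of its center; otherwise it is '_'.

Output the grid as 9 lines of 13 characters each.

Segment 0: (2,1) -> (2,2)
Segment 1: (2,2) -> (1,2)
Segment 2: (1,2) -> (1,4)
Segment 3: (1,4) -> (6,4)
Segment 4: (6,4) -> (4,4)
Segment 5: (4,4) -> (1,4)
Segment 6: (1,4) -> (0,4)

Answer: _____________
_____________
_____________
_____________
#######______
_#___________
_##__________
__#__________
_____________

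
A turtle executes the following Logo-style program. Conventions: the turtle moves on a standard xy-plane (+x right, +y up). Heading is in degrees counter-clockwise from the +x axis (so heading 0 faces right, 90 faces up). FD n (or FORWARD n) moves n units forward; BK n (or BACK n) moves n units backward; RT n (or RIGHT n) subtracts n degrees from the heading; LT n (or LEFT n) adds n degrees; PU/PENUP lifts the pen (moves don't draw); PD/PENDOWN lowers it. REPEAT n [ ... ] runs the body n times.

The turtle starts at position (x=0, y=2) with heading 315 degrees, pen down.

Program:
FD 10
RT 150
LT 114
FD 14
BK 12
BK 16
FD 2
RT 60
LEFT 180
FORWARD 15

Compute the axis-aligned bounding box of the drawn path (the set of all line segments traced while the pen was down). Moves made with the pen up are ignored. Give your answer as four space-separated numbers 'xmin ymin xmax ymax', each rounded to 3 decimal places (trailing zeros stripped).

Answer: 0 -18.899 16.851 16.221

Derivation:
Executing turtle program step by step:
Start: pos=(0,2), heading=315, pen down
FD 10: (0,2) -> (7.071,-5.071) [heading=315, draw]
RT 150: heading 315 -> 165
LT 114: heading 165 -> 279
FD 14: (7.071,-5.071) -> (9.261,-18.899) [heading=279, draw]
BK 12: (9.261,-18.899) -> (7.384,-7.046) [heading=279, draw]
BK 16: (7.384,-7.046) -> (4.881,8.757) [heading=279, draw]
FD 2: (4.881,8.757) -> (5.194,6.781) [heading=279, draw]
RT 60: heading 279 -> 219
LT 180: heading 219 -> 39
FD 15: (5.194,6.781) -> (16.851,16.221) [heading=39, draw]
Final: pos=(16.851,16.221), heading=39, 6 segment(s) drawn

Segment endpoints: x in {0, 4.881, 5.194, 7.071, 7.384, 9.261, 16.851}, y in {-18.899, -7.046, -5.071, 2, 6.781, 8.757, 16.221}
xmin=0, ymin=-18.899, xmax=16.851, ymax=16.221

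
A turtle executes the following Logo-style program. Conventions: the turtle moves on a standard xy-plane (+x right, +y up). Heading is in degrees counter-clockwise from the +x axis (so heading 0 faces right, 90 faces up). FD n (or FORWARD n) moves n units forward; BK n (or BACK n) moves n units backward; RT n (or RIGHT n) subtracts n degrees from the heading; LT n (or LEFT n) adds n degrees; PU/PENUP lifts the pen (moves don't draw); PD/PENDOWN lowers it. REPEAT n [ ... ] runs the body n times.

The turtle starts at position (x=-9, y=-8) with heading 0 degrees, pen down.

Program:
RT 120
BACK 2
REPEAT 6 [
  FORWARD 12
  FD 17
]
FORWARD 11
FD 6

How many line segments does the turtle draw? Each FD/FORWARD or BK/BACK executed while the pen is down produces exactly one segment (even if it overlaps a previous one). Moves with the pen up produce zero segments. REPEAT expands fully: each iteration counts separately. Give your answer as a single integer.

Answer: 15

Derivation:
Executing turtle program step by step:
Start: pos=(-9,-8), heading=0, pen down
RT 120: heading 0 -> 240
BK 2: (-9,-8) -> (-8,-6.268) [heading=240, draw]
REPEAT 6 [
  -- iteration 1/6 --
  FD 12: (-8,-6.268) -> (-14,-16.66) [heading=240, draw]
  FD 17: (-14,-16.66) -> (-22.5,-31.383) [heading=240, draw]
  -- iteration 2/6 --
  FD 12: (-22.5,-31.383) -> (-28.5,-41.775) [heading=240, draw]
  FD 17: (-28.5,-41.775) -> (-37,-56.497) [heading=240, draw]
  -- iteration 3/6 --
  FD 12: (-37,-56.497) -> (-43,-66.89) [heading=240, draw]
  FD 17: (-43,-66.89) -> (-51.5,-81.612) [heading=240, draw]
  -- iteration 4/6 --
  FD 12: (-51.5,-81.612) -> (-57.5,-92.004) [heading=240, draw]
  FD 17: (-57.5,-92.004) -> (-66,-106.727) [heading=240, draw]
  -- iteration 5/6 --
  FD 12: (-66,-106.727) -> (-72,-117.119) [heading=240, draw]
  FD 17: (-72,-117.119) -> (-80.5,-131.842) [heading=240, draw]
  -- iteration 6/6 --
  FD 12: (-80.5,-131.842) -> (-86.5,-142.234) [heading=240, draw]
  FD 17: (-86.5,-142.234) -> (-95,-156.956) [heading=240, draw]
]
FD 11: (-95,-156.956) -> (-100.5,-166.483) [heading=240, draw]
FD 6: (-100.5,-166.483) -> (-103.5,-171.679) [heading=240, draw]
Final: pos=(-103.5,-171.679), heading=240, 15 segment(s) drawn
Segments drawn: 15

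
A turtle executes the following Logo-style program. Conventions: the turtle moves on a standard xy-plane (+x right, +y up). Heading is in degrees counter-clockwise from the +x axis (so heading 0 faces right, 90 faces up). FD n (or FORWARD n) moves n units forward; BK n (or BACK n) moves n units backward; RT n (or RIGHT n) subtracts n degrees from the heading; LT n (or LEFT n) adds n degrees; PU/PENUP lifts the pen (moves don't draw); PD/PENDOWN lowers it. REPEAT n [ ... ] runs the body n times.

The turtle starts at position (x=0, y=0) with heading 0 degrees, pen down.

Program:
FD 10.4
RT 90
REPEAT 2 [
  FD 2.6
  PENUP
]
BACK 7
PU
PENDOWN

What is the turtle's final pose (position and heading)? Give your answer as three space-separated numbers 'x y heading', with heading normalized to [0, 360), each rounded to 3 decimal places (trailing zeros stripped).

Answer: 10.4 1.8 270

Derivation:
Executing turtle program step by step:
Start: pos=(0,0), heading=0, pen down
FD 10.4: (0,0) -> (10.4,0) [heading=0, draw]
RT 90: heading 0 -> 270
REPEAT 2 [
  -- iteration 1/2 --
  FD 2.6: (10.4,0) -> (10.4,-2.6) [heading=270, draw]
  PU: pen up
  -- iteration 2/2 --
  FD 2.6: (10.4,-2.6) -> (10.4,-5.2) [heading=270, move]
  PU: pen up
]
BK 7: (10.4,-5.2) -> (10.4,1.8) [heading=270, move]
PU: pen up
PD: pen down
Final: pos=(10.4,1.8), heading=270, 2 segment(s) drawn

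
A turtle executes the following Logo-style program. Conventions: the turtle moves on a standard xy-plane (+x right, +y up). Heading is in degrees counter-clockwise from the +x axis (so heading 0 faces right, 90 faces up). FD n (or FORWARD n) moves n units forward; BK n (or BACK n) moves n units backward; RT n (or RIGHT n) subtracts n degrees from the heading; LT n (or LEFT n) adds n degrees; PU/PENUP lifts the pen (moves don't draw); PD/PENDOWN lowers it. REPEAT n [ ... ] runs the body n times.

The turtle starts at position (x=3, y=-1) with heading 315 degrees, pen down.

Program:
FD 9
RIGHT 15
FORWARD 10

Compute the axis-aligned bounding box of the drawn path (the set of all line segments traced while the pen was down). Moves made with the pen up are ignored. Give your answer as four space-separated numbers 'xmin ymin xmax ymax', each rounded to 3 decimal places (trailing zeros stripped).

Executing turtle program step by step:
Start: pos=(3,-1), heading=315, pen down
FD 9: (3,-1) -> (9.364,-7.364) [heading=315, draw]
RT 15: heading 315 -> 300
FD 10: (9.364,-7.364) -> (14.364,-16.024) [heading=300, draw]
Final: pos=(14.364,-16.024), heading=300, 2 segment(s) drawn

Segment endpoints: x in {3, 9.364, 14.364}, y in {-16.024, -7.364, -1}
xmin=3, ymin=-16.024, xmax=14.364, ymax=-1

Answer: 3 -16.024 14.364 -1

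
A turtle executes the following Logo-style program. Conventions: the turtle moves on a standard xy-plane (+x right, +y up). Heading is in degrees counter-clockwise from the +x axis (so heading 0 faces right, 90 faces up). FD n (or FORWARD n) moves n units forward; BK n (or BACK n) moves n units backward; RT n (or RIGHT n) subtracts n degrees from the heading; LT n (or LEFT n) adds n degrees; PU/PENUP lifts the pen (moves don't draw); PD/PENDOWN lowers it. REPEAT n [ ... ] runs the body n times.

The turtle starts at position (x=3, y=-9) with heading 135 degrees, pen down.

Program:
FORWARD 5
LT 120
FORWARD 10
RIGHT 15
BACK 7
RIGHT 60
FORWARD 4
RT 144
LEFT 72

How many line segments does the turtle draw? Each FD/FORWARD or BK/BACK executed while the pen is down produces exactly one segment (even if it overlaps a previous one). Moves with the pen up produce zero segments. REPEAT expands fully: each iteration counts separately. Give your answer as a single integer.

Executing turtle program step by step:
Start: pos=(3,-9), heading=135, pen down
FD 5: (3,-9) -> (-0.536,-5.464) [heading=135, draw]
LT 120: heading 135 -> 255
FD 10: (-0.536,-5.464) -> (-3.124,-15.124) [heading=255, draw]
RT 15: heading 255 -> 240
BK 7: (-3.124,-15.124) -> (0.376,-9.062) [heading=240, draw]
RT 60: heading 240 -> 180
FD 4: (0.376,-9.062) -> (-3.624,-9.062) [heading=180, draw]
RT 144: heading 180 -> 36
LT 72: heading 36 -> 108
Final: pos=(-3.624,-9.062), heading=108, 4 segment(s) drawn
Segments drawn: 4

Answer: 4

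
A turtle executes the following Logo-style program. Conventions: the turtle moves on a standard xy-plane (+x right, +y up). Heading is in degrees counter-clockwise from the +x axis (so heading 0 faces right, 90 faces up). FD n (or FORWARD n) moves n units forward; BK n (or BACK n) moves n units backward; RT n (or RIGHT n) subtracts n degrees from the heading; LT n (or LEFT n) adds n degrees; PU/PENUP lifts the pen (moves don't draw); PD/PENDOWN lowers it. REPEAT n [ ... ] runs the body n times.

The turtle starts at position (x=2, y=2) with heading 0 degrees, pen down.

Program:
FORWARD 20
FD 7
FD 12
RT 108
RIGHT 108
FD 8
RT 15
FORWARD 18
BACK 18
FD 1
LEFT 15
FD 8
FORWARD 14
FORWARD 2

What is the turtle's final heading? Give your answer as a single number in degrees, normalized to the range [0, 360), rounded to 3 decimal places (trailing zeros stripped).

Executing turtle program step by step:
Start: pos=(2,2), heading=0, pen down
FD 20: (2,2) -> (22,2) [heading=0, draw]
FD 7: (22,2) -> (29,2) [heading=0, draw]
FD 12: (29,2) -> (41,2) [heading=0, draw]
RT 108: heading 0 -> 252
RT 108: heading 252 -> 144
FD 8: (41,2) -> (34.528,6.702) [heading=144, draw]
RT 15: heading 144 -> 129
FD 18: (34.528,6.702) -> (23.2,20.691) [heading=129, draw]
BK 18: (23.2,20.691) -> (34.528,6.702) [heading=129, draw]
FD 1: (34.528,6.702) -> (33.899,7.479) [heading=129, draw]
LT 15: heading 129 -> 144
FD 8: (33.899,7.479) -> (27.426,12.182) [heading=144, draw]
FD 14: (27.426,12.182) -> (16.1,20.411) [heading=144, draw]
FD 2: (16.1,20.411) -> (14.482,21.586) [heading=144, draw]
Final: pos=(14.482,21.586), heading=144, 10 segment(s) drawn

Answer: 144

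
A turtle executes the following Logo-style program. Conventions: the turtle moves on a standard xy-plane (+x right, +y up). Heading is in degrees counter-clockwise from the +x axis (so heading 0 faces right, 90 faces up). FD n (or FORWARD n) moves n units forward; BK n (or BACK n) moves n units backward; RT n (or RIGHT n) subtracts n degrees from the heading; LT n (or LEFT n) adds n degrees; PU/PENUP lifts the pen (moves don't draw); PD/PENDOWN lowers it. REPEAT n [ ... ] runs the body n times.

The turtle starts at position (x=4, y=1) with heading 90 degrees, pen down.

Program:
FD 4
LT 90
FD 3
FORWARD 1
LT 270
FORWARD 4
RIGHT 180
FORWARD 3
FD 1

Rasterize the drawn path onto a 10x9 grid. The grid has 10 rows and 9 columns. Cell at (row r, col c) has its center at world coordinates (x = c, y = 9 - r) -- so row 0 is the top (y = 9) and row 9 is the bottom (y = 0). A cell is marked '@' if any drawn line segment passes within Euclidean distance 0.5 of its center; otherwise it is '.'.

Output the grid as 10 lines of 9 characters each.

Segment 0: (4,1) -> (4,5)
Segment 1: (4,5) -> (1,5)
Segment 2: (1,5) -> (0,5)
Segment 3: (0,5) -> (0,9)
Segment 4: (0,9) -> (0,6)
Segment 5: (0,6) -> (0,5)

Answer: @........
@........
@........
@........
@@@@@....
....@....
....@....
....@....
....@....
.........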